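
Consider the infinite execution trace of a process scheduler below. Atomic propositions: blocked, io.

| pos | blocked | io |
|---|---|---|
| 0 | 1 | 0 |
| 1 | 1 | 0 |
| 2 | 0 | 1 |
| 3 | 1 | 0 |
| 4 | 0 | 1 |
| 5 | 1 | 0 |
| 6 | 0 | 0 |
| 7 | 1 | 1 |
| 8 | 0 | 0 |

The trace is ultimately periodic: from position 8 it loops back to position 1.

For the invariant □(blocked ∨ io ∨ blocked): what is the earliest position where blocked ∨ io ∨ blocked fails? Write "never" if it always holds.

6

Check blocked ∨ io ∨ blocked at each position in order: 0 ✓, 1 ✓, 2 ✓, 3 ✓, 4 ✓, 5 ✓.
At position 6 the labels are {}, so blocked ∨ io ∨ blocked is false there. This is the first violation.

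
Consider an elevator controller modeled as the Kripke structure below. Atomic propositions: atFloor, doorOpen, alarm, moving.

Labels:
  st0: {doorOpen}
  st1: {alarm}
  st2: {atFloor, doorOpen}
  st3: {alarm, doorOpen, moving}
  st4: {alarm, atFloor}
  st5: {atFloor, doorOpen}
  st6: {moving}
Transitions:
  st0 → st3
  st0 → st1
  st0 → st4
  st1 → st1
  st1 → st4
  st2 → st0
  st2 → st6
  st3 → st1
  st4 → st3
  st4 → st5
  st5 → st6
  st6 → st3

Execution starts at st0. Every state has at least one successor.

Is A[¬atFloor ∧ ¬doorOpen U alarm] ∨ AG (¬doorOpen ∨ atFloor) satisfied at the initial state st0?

States satisfying ¬atFloor ∧ ¬doorOpen: {st1, st6}.
States satisfying alarm: {st1, st3, st4}.
States satisfying A[¬atFloor ∧ ¬doorOpen U alarm]: {st1, st3, st4, st6}.
States satisfying ¬doorOpen ∨ atFloor: {st1, st2, st4, st5, st6}.
States satisfying AG (¬doorOpen ∨ atFloor): ∅.
States satisfying A[¬atFloor ∧ ¬doorOpen U alarm] ∨ AG (¬doorOpen ∨ atFloor): {st1, st3, st4, st6}.
st0 ∉ Sat(A[¬atFloor ∧ ¬doorOpen U alarm] ∨ AG (¬doorOpen ∨ atFloor)).

No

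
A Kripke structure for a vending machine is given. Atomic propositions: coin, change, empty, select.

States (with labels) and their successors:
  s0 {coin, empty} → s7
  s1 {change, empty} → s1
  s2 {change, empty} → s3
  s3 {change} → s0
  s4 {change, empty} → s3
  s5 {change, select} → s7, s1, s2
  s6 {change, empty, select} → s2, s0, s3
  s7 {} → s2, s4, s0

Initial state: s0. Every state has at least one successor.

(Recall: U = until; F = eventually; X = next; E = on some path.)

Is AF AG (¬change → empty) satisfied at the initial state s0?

Violated

States satisfying AG (¬change → empty): {s1}.
States satisfying AF AG (¬change → empty): {s1}.
There is a path from s0 along which AG (¬change → empty) never holds.
s0 ∉ Sat(AF AG (¬change → empty)).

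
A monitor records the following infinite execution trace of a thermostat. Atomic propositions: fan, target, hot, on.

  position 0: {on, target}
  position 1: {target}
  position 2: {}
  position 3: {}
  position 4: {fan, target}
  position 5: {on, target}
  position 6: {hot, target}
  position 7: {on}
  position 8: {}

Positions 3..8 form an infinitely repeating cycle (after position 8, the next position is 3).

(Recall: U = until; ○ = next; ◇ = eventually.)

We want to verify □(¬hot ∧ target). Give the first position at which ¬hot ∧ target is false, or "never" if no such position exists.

Check ¬hot ∧ target at each position in order: 0 ✓, 1 ✓.
At position 2 the labels are {}, so ¬hot ∧ target is false there. This is the first violation.

2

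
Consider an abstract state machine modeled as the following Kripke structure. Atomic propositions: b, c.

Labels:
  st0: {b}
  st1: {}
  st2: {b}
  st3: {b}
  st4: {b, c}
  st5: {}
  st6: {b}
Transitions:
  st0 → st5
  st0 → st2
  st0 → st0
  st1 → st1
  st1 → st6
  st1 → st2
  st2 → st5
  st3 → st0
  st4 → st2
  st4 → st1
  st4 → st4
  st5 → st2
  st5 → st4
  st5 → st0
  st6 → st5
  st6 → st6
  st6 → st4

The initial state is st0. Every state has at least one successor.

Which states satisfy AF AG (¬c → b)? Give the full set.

States satisfying AG (¬c → b): ∅.
States satisfying AF AG (¬c → b): ∅.

none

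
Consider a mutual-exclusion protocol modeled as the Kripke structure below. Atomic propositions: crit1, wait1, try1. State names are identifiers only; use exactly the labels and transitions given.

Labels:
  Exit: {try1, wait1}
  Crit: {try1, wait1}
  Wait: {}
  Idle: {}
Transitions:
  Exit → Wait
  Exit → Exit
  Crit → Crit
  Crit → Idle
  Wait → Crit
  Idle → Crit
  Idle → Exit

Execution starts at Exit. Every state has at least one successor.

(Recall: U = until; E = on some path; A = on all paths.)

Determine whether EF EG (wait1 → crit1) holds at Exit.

States satisfying EG (wait1 → crit1): ∅.
States satisfying EF EG (wait1 → crit1): ∅.
No suitable path/successor from Exit witnesses the formula.
Exit ∉ Sat(EF EG (wait1 → crit1)).

No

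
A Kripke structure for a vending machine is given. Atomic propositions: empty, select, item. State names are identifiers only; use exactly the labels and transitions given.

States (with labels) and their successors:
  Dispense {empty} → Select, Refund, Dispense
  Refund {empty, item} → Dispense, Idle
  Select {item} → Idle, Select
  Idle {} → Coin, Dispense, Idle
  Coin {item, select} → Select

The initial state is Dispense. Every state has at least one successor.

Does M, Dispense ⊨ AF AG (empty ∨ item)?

Violated

States satisfying AG (empty ∨ item): ∅.
States satisfying AF AG (empty ∨ item): ∅.
There is a path from Dispense along which AG (empty ∨ item) never holds.
Dispense ∉ Sat(AF AG (empty ∨ item)).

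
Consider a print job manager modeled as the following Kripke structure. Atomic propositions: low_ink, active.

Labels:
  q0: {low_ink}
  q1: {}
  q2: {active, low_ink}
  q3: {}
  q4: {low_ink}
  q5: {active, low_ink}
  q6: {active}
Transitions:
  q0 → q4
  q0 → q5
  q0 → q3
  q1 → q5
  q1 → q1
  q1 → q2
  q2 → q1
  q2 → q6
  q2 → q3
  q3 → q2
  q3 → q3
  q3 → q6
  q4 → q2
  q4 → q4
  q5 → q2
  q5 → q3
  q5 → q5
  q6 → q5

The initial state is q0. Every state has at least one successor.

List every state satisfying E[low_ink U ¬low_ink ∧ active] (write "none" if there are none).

{q0, q2, q4, q5, q6}

States satisfying low_ink: {q0, q2, q4, q5}.
States satisfying ¬low_ink ∧ active: {q6}.
States satisfying E[low_ink U ¬low_ink ∧ active]: {q0, q2, q4, q5, q6}.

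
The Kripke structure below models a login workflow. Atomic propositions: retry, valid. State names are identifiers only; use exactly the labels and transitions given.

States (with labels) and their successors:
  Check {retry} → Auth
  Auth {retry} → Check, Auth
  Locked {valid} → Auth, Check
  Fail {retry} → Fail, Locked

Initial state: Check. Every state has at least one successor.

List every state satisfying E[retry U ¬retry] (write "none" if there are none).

{Locked, Fail}

States satisfying retry: {Check, Auth, Fail}.
States satisfying ¬retry: {Locked}.
States satisfying E[retry U ¬retry]: {Locked, Fail}.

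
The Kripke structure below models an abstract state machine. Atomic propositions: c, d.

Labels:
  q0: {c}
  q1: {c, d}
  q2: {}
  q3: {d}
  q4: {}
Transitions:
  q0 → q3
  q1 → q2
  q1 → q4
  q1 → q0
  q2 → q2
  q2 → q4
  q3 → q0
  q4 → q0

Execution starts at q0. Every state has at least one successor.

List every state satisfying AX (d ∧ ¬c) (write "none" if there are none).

States satisfying d ∧ ¬c: {q3}.
States satisfying AX (d ∧ ¬c): {q0}.

{q0}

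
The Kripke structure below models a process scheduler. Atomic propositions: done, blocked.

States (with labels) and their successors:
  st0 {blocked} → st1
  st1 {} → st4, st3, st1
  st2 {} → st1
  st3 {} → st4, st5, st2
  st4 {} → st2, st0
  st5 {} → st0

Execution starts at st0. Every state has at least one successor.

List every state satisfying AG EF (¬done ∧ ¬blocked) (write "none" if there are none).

{st0, st1, st2, st3, st4, st5}

States satisfying EF (¬done ∧ ¬blocked): {st0, st1, st2, st3, st4, st5}.
States satisfying AG EF (¬done ∧ ¬blocked): {st0, st1, st2, st3, st4, st5}.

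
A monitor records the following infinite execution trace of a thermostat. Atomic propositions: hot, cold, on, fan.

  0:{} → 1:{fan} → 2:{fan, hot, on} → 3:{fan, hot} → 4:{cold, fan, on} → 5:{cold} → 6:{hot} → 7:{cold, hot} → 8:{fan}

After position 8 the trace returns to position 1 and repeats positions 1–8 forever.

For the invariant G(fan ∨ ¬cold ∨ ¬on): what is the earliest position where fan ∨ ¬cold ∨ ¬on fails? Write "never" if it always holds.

fan ∨ ¬cold ∨ ¬on holds at every position 0..8, and those are all the positions the trace ever visits, so the invariant G(fan ∨ ¬cold ∨ ¬on) is never violated.

never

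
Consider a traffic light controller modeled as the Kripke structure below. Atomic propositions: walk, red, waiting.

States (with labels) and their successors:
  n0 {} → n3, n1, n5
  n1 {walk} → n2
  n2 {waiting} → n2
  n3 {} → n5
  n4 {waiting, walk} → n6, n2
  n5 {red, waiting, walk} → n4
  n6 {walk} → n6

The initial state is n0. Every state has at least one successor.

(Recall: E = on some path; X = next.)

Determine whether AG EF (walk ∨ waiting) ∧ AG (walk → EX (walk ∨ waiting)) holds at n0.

Yes

States satisfying EF (walk ∨ waiting): {n0, n1, n2, n3, n4, n5, n6}.
States satisfying AG EF (walk ∨ waiting): {n0, n1, n2, n3, n4, n5, n6}.
States satisfying walk → EX (walk ∨ waiting): {n0, n1, n2, n3, n4, n5, n6}.
States satisfying AG (walk → EX (walk ∨ waiting)): {n0, n1, n2, n3, n4, n5, n6}.
States satisfying AG EF (walk ∨ waiting) ∧ AG (walk → EX (walk ∨ waiting)): {n0, n1, n2, n3, n4, n5, n6}.
n0 ∈ Sat(AG EF (walk ∨ waiting) ∧ AG (walk → EX (walk ∨ waiting))).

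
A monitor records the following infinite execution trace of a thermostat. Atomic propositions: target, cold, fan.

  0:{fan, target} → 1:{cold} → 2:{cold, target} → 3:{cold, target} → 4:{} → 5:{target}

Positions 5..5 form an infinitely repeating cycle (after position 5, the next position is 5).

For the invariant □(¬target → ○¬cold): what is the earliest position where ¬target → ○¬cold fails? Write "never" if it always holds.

1

Check ¬target → ○¬cold at each position in order: 0 ✓.
At position 1 the labels are {cold} and the next position 2 has {cold, target}, so ¬target → ○¬cold is false there. This is the first violation.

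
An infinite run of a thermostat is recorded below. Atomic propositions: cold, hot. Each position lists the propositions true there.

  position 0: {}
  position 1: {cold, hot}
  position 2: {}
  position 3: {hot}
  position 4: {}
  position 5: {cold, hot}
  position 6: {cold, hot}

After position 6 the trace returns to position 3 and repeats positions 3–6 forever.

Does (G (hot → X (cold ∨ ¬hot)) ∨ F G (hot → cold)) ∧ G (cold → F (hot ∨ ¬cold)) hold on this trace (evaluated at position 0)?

Violated

cold → F (hot ∨ ¬cold) holds at every position 0..6, and those are all positions ever visited, so G (cold → F (hot ∨ ¬cold)) holds.
Positions where cold holds: 1, 5, 6.
Check F (hot ∨ ¬cold) at each: 1→ok, 5→ok, 6→ok.
At position 0: G (hot → X (cold ∨ ¬hot)) ∨ F G (hot → cold) is false; G (cold → F (hot ∨ ¬cold)) is true; so (G (hot → X (cold ∨ ¬hot)) ∨ F G (hot → cold)) ∧ G (cold → F (hot ∨ ¬cold)) is false.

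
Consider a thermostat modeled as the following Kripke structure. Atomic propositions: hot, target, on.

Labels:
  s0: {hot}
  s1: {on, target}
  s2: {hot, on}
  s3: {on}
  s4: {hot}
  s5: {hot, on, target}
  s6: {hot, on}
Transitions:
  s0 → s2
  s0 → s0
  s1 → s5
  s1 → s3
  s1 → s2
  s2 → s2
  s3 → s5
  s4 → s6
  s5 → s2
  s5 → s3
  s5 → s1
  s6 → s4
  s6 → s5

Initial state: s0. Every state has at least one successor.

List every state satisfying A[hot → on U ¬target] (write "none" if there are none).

{s0, s2, s3, s4, s6}

States satisfying hot → on: {s1, s2, s3, s5, s6}.
States satisfying ¬target: {s0, s2, s3, s4, s6}.
States satisfying A[hot → on U ¬target]: {s0, s2, s3, s4, s6}.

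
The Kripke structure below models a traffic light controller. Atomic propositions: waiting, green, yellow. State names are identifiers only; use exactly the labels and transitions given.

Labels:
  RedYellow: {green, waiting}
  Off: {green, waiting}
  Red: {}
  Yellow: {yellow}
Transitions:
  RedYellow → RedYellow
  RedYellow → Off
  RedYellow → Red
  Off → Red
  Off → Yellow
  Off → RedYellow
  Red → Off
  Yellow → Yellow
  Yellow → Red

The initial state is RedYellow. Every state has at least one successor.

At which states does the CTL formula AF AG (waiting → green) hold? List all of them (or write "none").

States satisfying AG (waiting → green): {RedYellow, Off, Red, Yellow}.
States satisfying AF AG (waiting → green): {RedYellow, Off, Red, Yellow}.

{RedYellow, Off, Red, Yellow}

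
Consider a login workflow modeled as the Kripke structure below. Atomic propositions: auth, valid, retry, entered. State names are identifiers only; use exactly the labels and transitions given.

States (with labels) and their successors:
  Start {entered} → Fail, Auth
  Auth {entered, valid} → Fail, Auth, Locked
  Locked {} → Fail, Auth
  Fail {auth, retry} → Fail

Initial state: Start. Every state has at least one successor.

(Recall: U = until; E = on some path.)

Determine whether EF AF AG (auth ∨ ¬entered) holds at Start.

Holds

States satisfying AF AG (auth ∨ ¬entered): {Fail}.
States satisfying EF AF AG (auth ∨ ¬entered): {Start, Auth, Locked, Fail}.
Some path from Start reaches a state where AF AG (auth ∨ ¬entered) holds.
Start ∈ Sat(EF AF AG (auth ∨ ¬entered)).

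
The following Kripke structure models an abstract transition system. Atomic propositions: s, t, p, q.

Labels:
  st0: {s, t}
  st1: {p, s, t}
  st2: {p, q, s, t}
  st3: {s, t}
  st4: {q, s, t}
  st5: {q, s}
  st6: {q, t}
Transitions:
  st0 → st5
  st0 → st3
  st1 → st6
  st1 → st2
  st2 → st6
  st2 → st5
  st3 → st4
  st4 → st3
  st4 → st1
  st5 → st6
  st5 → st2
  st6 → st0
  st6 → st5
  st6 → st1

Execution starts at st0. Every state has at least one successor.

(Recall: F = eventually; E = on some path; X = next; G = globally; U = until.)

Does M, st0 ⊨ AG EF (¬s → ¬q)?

Holds

States satisfying EF (¬s → ¬q): {st0, st1, st2, st3, st4, st5, st6}.
States satisfying AG EF (¬s → ¬q): {st0, st1, st2, st3, st4, st5, st6}.
Every state reachable from st0 satisfies EF (¬s → ¬q).
st0 ∈ Sat(AG EF (¬s → ¬q)).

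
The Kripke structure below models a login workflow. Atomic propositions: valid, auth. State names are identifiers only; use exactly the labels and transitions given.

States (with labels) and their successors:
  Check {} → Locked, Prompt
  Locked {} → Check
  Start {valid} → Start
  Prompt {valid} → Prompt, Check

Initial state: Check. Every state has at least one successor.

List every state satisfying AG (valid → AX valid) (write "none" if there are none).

{Start}

States satisfying valid → AX valid: {Check, Locked, Start}.
States satisfying AG (valid → AX valid): {Start}.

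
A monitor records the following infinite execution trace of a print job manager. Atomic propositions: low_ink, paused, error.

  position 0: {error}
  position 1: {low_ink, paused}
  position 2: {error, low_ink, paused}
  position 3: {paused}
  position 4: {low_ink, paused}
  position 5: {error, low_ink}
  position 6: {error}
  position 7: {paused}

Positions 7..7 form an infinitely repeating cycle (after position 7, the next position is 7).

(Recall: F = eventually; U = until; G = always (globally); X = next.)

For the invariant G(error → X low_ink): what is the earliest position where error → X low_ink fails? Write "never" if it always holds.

2

Check error → X low_ink at each position in order: 0 ✓, 1 ✓.
At position 2 the labels are {error, low_ink, paused} and the next position 3 has {paused}, so error → X low_ink is false there. This is the first violation.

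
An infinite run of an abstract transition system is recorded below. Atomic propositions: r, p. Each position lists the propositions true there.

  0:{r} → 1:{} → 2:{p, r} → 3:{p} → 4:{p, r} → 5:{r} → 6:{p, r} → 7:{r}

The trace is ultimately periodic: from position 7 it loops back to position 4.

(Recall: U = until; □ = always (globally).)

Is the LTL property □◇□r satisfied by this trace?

◇□r holds at every position 0..7, and those are all positions ever visited, so □◇□r holds.

Satisfied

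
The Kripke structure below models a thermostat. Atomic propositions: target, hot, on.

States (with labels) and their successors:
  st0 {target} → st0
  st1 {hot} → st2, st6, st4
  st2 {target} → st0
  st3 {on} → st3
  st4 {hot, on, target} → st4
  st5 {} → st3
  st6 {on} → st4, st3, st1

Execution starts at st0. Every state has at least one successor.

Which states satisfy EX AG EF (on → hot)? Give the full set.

{st0, st1, st2, st4, st6}

States satisfying AG EF (on → hot): {st0, st2, st4}.
States satisfying EX AG EF (on → hot): {st0, st1, st2, st4, st6}.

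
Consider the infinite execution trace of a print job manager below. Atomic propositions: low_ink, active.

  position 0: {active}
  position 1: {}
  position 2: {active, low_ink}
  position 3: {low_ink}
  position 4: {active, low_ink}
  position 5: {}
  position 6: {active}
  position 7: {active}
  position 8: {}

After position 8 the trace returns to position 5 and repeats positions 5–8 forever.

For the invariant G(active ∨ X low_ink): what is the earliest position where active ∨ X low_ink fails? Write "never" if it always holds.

5

Check active ∨ X low_ink at each position in order: 0 ✓, 1 ✓, 2 ✓, 3 ✓, 4 ✓.
At position 5 the labels are {} and the next position 6 has {active}, so active ∨ X low_ink is false there. This is the first violation.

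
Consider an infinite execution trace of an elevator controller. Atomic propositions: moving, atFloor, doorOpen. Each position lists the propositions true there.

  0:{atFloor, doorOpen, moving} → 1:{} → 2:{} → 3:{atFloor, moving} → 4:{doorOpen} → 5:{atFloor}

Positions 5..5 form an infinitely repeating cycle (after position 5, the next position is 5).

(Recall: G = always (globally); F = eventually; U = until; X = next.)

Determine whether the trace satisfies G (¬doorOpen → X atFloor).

Does not hold

¬doorOpen → X atFloor must hold at every position from 0 onward. It fails at position 1, so G (¬doorOpen → X atFloor) is false.
Positions where ¬doorOpen holds: 1, 2, 3, 5.
Check X atFloor at each: 1→fails, 2→ok, 3→fails, 5→ok.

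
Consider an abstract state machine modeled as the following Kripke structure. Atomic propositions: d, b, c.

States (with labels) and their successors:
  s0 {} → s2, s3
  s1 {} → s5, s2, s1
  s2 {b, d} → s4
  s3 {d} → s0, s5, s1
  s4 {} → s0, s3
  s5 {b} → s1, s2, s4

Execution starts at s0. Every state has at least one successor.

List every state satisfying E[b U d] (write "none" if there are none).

States satisfying b: {s2, s5}.
States satisfying d: {s2, s3}.
States satisfying E[b U d]: {s2, s3, s5}.

{s2, s3, s5}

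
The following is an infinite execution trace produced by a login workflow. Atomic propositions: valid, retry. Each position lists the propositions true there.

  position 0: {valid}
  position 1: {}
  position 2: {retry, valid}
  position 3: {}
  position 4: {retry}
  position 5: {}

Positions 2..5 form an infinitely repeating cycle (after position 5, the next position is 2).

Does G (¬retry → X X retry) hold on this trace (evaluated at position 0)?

¬retry → X X retry must hold at every position from 0 onward. It fails at position 1, so G (¬retry → X X retry) is false.
Positions where ¬retry holds: 0, 1, 3, 5.
Check X X retry at each: 0→ok, 1→fails, 3→fails, 5→fails.

Violated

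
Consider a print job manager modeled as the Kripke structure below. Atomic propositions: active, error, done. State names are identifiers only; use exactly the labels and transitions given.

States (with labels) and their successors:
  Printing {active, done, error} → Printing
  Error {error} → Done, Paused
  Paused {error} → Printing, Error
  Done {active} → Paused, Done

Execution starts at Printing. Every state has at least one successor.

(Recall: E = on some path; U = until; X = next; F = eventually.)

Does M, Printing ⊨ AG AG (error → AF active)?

States satisfying AG (error → AF active): {Printing}.
States satisfying AG AG (error → AF active): {Printing}.
Every state reachable from Printing satisfies AG (error → AF active).
Printing ∈ Sat(AG AG (error → AF active)).

Yes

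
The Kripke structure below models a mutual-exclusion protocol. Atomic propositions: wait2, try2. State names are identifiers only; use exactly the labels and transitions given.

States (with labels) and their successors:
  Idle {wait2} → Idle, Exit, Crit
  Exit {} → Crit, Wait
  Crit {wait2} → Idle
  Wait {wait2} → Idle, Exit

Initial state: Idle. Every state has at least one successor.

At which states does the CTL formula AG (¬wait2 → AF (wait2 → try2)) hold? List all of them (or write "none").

{Idle, Exit, Crit, Wait}

States satisfying ¬wait2 → AF (wait2 → try2): {Idle, Exit, Crit, Wait}.
States satisfying AG (¬wait2 → AF (wait2 → try2)): {Idle, Exit, Crit, Wait}.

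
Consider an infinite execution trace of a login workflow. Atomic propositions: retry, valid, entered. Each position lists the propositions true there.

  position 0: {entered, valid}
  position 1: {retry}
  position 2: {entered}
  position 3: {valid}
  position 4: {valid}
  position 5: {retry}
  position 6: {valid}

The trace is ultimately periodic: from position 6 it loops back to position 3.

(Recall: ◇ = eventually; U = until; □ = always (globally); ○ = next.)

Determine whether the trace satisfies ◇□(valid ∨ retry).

□(valid ∨ retry) holds at position 3, which is reachable from 0, so ◇□(valid ∨ retry) holds.

Holds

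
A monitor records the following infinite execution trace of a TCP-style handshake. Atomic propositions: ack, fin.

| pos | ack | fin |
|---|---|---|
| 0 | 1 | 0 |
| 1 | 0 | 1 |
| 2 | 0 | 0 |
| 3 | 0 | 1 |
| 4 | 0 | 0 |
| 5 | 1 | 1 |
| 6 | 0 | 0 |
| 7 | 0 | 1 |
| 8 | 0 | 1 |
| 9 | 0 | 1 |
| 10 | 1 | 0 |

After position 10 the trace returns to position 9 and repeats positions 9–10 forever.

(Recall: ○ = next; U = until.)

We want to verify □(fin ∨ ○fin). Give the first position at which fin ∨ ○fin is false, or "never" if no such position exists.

fin ∨ ○fin holds at every position 0..10, and those are all the positions the trace ever visits, so the invariant □(fin ∨ ○fin) is never violated.

never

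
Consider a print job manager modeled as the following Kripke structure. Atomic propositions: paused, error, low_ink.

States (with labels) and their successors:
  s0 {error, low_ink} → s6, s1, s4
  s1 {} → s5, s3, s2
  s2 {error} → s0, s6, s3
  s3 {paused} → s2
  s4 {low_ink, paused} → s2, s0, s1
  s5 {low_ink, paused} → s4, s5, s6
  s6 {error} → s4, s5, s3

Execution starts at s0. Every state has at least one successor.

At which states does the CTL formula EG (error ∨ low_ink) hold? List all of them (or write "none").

{s0, s2, s4, s5, s6}

States satisfying error ∨ low_ink: {s0, s2, s4, s5, s6}.
States satisfying EG (error ∨ low_ink): {s0, s2, s4, s5, s6}.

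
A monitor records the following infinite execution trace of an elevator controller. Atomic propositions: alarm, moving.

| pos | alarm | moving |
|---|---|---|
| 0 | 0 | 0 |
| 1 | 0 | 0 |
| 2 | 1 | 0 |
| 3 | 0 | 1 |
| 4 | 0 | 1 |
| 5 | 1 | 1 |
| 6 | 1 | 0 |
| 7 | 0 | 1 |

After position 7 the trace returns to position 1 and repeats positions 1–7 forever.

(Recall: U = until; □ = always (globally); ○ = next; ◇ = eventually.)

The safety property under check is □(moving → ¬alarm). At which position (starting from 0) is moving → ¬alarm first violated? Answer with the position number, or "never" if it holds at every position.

5

Check moving → ¬alarm at each position in order: 0 ✓, 1 ✓, 2 ✓, 3 ✓, 4 ✓.
At position 5 the labels are {alarm, moving}, so moving → ¬alarm is false there. This is the first violation.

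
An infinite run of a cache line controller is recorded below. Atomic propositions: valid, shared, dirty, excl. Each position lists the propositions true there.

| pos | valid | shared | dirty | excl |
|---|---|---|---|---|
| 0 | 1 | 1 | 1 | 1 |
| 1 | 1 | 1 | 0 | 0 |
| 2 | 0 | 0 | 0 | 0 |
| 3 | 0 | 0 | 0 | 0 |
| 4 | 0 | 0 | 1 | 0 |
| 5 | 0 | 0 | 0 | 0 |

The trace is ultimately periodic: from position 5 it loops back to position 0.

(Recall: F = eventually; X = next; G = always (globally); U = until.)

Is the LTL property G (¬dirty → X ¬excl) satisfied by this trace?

¬dirty → X ¬excl must hold at every position from 0 onward. It fails at position 5, so G (¬dirty → X ¬excl) is false.
Positions where ¬dirty holds: 1, 2, 3, 5.
Check X ¬excl at each: 1→ok, 2→ok, 3→ok, 5→fails.

No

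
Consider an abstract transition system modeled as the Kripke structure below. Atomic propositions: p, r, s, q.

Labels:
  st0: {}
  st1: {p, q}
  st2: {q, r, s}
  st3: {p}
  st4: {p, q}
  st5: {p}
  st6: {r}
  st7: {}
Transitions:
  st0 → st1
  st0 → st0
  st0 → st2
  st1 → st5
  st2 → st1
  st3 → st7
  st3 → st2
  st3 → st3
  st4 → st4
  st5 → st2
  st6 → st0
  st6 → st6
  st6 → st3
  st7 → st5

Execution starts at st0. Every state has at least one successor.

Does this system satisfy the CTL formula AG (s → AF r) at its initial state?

Satisfied

States satisfying s → AF r: {st0, st1, st2, st3, st4, st5, st6, st7}.
States satisfying AG (s → AF r): {st0, st1, st2, st3, st4, st5, st6, st7}.
Every state reachable from st0 satisfies s → AF r.
st0 ∈ Sat(AG (s → AF r)).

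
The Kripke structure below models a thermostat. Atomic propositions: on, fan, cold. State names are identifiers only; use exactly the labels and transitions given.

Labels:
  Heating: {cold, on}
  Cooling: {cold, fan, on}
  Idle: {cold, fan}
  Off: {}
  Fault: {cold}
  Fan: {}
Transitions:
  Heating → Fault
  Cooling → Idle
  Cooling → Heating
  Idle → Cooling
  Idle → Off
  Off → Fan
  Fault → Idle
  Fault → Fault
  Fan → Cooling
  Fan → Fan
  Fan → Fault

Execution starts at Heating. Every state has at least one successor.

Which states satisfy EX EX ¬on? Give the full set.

{Heating, Cooling, Idle, Off, Fault, Fan}

States satisfying EX ¬on: {Heating, Cooling, Idle, Off, Fault, Fan}.
States satisfying EX EX ¬on: {Heating, Cooling, Idle, Off, Fault, Fan}.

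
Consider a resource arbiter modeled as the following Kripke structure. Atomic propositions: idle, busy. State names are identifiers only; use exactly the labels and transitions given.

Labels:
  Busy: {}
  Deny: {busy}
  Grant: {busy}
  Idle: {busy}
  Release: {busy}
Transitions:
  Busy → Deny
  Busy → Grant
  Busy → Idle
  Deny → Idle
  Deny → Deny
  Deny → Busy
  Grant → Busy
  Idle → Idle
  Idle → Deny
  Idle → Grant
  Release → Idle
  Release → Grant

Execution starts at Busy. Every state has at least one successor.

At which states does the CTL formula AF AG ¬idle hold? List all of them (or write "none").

{Busy, Deny, Grant, Idle, Release}

States satisfying AG ¬idle: {Busy, Deny, Grant, Idle, Release}.
States satisfying AF AG ¬idle: {Busy, Deny, Grant, Idle, Release}.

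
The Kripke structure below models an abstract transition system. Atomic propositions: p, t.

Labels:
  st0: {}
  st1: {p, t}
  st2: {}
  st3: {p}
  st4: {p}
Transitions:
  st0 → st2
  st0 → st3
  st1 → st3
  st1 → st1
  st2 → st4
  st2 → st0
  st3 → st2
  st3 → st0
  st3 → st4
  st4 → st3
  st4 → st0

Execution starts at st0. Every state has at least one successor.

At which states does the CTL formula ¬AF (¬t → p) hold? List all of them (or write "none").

{st0, st2}

States satisfying ¬t → p: {st1, st3, st4}.
States satisfying AF (¬t → p): {st1, st3, st4}.
States satisfying ¬AF (¬t → p): {st0, st2}.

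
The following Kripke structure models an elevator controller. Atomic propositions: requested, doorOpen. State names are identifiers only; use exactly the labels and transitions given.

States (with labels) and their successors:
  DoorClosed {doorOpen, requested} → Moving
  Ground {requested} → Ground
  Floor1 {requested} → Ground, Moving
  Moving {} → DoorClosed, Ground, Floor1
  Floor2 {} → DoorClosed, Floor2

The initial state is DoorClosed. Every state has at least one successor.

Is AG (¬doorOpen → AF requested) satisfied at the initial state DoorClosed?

Yes

States satisfying ¬doorOpen → AF requested: {DoorClosed, Ground, Floor1, Moving}.
States satisfying AG (¬doorOpen → AF requested): {DoorClosed, Ground, Floor1, Moving}.
Every state reachable from DoorClosed satisfies ¬doorOpen → AF requested.
DoorClosed ∈ Sat(AG (¬doorOpen → AF requested)).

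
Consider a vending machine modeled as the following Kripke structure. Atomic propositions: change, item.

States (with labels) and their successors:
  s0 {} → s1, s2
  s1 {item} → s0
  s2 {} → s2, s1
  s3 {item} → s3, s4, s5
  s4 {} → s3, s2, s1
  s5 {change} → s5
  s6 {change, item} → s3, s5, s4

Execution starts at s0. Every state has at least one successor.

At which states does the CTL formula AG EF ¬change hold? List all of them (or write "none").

{s0, s1, s2}

States satisfying EF ¬change: {s0, s1, s2, s3, s4, s6}.
States satisfying AG EF ¬change: {s0, s1, s2}.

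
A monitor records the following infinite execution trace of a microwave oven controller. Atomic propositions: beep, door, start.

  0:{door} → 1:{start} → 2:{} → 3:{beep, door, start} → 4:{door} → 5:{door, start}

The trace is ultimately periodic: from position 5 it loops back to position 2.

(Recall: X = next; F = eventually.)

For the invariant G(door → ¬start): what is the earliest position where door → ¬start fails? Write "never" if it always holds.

3

Check door → ¬start at each position in order: 0 ✓, 1 ✓, 2 ✓.
At position 3 the labels are {beep, door, start}, so door → ¬start is false there. This is the first violation.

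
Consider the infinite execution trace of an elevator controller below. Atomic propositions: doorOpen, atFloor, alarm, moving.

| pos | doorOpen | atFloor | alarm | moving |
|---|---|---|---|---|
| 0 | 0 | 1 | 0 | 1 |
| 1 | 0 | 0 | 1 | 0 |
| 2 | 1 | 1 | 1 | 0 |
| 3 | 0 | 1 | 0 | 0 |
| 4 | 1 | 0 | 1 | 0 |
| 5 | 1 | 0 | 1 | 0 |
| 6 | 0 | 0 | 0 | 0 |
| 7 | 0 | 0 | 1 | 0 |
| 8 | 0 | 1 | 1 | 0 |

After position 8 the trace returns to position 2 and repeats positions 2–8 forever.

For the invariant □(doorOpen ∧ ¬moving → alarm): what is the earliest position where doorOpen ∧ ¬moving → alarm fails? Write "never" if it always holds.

never

doorOpen ∧ ¬moving → alarm holds at every position 0..8, and those are all the positions the trace ever visits, so the invariant □(doorOpen ∧ ¬moving → alarm) is never violated.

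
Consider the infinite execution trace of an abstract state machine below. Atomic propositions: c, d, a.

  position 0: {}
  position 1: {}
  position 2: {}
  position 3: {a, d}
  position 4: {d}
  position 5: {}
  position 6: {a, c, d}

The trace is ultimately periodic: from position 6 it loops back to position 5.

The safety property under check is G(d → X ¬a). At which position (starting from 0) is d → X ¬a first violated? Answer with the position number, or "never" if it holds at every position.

never

d → X ¬a holds at every position 0..6, and those are all the positions the trace ever visits, so the invariant G(d → X ¬a) is never violated.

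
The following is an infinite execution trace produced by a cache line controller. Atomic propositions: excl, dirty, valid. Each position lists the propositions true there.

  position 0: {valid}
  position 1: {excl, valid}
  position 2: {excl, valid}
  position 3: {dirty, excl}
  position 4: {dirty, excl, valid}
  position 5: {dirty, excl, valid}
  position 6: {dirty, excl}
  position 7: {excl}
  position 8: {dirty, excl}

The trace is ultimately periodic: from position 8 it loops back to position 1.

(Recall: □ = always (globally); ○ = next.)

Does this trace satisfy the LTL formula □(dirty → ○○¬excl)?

Does not hold

dirty → ○○¬excl must hold at every position from 0 onward. It fails at position 3, so □(dirty → ○○¬excl) is false.
Positions where dirty holds: 3, 4, 5, 6, 8.
Check ○○¬excl at each: 3→fails, 4→fails, 5→fails, 6→fails, 8→fails.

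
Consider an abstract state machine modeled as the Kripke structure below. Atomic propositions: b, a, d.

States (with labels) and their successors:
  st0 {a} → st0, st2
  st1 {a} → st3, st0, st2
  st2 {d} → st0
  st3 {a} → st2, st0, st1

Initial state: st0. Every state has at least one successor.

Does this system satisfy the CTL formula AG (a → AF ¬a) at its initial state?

Violated

States satisfying a → AF ¬a: {st2}.
States satisfying AG (a → AF ¬a): ∅.
st0 is reachable from st0 and violates a → AF ¬a, so AG fails at st0.
st0 ∉ Sat(AG (a → AF ¬a)).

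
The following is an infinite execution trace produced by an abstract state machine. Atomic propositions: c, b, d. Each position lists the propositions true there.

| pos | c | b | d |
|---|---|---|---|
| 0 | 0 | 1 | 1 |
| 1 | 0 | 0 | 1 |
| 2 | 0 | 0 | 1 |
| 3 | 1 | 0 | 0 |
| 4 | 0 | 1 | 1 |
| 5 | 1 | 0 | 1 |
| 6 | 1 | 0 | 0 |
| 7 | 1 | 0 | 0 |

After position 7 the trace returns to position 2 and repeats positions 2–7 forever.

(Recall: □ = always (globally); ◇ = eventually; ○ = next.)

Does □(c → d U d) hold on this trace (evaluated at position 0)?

c → d U d must hold at every position from 0 onward. It fails at position 3, so □(c → d U d) is false.
Positions where c holds: 3, 5, 6, 7.
Check d U d at each: 3→fails, 5→ok, 6→fails, 7→fails.

No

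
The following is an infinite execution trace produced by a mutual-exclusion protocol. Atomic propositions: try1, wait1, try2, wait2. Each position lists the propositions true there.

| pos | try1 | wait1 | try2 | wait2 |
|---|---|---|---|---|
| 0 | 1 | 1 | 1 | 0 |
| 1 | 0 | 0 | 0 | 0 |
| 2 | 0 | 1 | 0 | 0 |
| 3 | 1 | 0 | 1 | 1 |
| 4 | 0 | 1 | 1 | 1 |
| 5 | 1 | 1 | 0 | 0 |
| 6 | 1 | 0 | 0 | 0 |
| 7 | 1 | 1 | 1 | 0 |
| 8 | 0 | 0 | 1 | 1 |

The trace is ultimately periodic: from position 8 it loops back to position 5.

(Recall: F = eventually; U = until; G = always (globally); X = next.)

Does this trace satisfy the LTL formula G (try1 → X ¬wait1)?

try1 → X ¬wait1 must hold at every position from 0 onward. It fails at position 3, so G (try1 → X ¬wait1) is false.
Positions where try1 holds: 0, 3, 5, 6, 7.
Check X ¬wait1 at each: 0→ok, 3→fails, 5→ok, 6→fails, 7→ok.

Does not hold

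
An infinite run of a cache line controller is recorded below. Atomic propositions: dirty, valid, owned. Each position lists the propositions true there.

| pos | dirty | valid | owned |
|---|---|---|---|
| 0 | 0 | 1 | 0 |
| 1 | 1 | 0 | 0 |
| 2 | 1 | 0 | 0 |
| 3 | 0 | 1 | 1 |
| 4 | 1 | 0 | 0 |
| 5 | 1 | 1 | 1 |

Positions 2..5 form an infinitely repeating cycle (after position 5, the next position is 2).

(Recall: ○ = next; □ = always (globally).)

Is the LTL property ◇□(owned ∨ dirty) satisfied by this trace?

Yes

□(owned ∨ dirty) holds at position 1, which is reachable from 0, so ◇□(owned ∨ dirty) holds.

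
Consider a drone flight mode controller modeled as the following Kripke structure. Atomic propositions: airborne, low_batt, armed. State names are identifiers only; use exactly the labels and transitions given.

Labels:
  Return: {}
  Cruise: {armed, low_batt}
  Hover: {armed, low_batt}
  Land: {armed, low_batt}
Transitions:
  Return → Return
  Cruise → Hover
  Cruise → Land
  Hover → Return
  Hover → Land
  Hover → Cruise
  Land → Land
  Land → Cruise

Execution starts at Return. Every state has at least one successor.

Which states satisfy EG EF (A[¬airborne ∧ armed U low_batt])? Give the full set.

States satisfying EF (A[¬airborne ∧ armed U low_batt]): {Cruise, Hover, Land}.
States satisfying EG EF (A[¬airborne ∧ armed U low_batt]): {Cruise, Hover, Land}.

{Cruise, Hover, Land}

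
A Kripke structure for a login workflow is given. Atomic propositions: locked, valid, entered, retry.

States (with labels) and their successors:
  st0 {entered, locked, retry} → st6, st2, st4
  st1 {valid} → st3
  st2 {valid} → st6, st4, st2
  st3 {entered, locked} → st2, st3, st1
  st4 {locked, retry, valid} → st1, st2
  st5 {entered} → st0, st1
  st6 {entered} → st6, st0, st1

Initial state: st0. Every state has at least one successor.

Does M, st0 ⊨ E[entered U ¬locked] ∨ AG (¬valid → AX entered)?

States satisfying entered: {st0, st3, st5, st6}.
States satisfying ¬locked: {st1, st2, st5, st6}.
States satisfying E[entered U ¬locked]: {st0, st1, st2, st3, st5, st6}.
States satisfying ¬valid → AX entered: {st1, st2, st4}.
States satisfying AG (¬valid → AX entered): ∅.
States satisfying E[entered U ¬locked] ∨ AG (¬valid → AX entered): {st0, st1, st2, st3, st5, st6}.
st0 ∈ Sat(E[entered U ¬locked] ∨ AG (¬valid → AX entered)).

Satisfied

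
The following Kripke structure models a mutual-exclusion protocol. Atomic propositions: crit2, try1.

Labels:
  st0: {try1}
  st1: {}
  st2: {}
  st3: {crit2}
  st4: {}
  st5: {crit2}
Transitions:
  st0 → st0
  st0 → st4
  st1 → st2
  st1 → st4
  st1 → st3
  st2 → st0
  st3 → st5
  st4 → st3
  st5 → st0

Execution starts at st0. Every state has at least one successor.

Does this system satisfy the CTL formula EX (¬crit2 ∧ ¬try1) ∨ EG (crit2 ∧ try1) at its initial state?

States satisfying ¬crit2 ∧ ¬try1: {st1, st2, st4}.
States satisfying EX (¬crit2 ∧ ¬try1): {st0, st1}.
States satisfying crit2 ∧ try1: ∅.
States satisfying EG (crit2 ∧ try1): ∅.
States satisfying EX (¬crit2 ∧ ¬try1) ∨ EG (crit2 ∧ try1): {st0, st1}.
st0 ∈ Sat(EX (¬crit2 ∧ ¬try1) ∨ EG (crit2 ∧ try1)).

Satisfied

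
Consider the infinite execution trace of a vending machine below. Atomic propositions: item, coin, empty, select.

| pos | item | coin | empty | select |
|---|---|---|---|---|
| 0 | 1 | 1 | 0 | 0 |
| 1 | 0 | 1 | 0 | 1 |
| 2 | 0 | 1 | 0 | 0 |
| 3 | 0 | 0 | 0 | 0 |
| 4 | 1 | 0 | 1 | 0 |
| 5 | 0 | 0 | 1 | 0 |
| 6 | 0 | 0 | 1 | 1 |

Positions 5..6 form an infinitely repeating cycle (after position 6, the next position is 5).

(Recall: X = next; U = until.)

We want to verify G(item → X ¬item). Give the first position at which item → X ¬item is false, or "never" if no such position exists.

item → X ¬item holds at every position 0..6, and those are all the positions the trace ever visits, so the invariant G(item → X ¬item) is never violated.

never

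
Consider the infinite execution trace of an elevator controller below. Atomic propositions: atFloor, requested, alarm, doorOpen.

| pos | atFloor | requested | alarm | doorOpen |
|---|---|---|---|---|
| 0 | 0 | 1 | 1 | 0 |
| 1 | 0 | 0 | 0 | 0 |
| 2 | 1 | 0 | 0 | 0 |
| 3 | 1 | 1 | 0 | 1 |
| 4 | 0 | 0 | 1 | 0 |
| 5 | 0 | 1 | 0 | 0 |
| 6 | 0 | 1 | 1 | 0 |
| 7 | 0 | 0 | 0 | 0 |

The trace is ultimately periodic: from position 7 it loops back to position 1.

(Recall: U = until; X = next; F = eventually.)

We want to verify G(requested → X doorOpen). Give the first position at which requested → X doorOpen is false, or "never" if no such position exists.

At position 0 the labels are {alarm, requested} and the next position 1 has {}, so requested → X doorOpen is false there. This is the first violation.

0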